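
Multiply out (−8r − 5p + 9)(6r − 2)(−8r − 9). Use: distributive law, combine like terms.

(−8r − 5p + 9)(6r − 2)(−8r − 9)
= (−48r^2 + 16r − 30pr + 10p + 54r − 18)(−8r − 9)    [distributive law]
= (−48r^2 + 70r − 30pr + 10p − 18)(−8r − 9)    [combine like terms]
= 384r^3 + 432r^2 − 560r^2 − 630r + 240pr^2 + 270pr − 80pr − 90p + 144r + 162    [distributive law]
= 384r^3 − 128r^2 − 486r + 240pr^2 + 190pr − 90p + 162    [combine like terms]

384r^3 − 128r^2 − 486r + 240pr^2 + 190pr − 90p + 162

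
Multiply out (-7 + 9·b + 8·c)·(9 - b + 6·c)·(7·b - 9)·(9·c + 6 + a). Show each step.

-12321·b·c - 7398·b - 1233·a·b + 3483·c + 3402 + 567·a + 8205·b^2·c + 4182·b^2 + 697·a·b^2 + 180·b·c^2 - 204·a·b·c - 5022·c^2 - 270·a·c - 567·b^3·c - 378·b^3 - 63·a·b^3 + 2898·b^2·c^2 + 322·a·b^2·c + 3024·b·c^3 + 336·a·b·c^2 - 3888·c^3 - 432·a·c^2

(-7 + 9·b + 8·c)·(9 - b + 6·c)·(7·b - 9)·(9·c + 6 + a)
= (-63 + 7·b - 42·c + 81·b - 9·b^2 + 54·b·c + 72·c - 8·b·c + 48·c^2)·(7·b - 9)·(9·c + 6 + a)    [distributive law]
= (-63 + 88·b + 30·c - 9·b^2 + 46·b·c + 48·c^2)·(7·b - 9)·(9·c + 6 + a)    [combine like terms]
= (-441·b + 567 + 616·b^2 - 792·b + 210·b·c - 270·c - 63·b^3 + 81·b^2 + 322·b^2·c - 414·b·c + 336·b·c^2 - 432·c^2)·(9·c + 6 + a)    [distributive law]
= (-1233·b + 567 + 697·b^2 - 204·b·c - 270·c - 63·b^3 + 322·b^2·c + 336·b·c^2 - 432·c^2)·(9·c + 6 + a)    [combine like terms]
= -11097·b·c - 7398·b - 1233·a·b + 5103·c + 3402 + 567·a + 6273·b^2·c + 4182·b^2 + 697·a·b^2 - 1836·b·c^2 - 1224·b·c - 204·a·b·c - 2430·c^2 - 1620·c - 270·a·c - 567·b^3·c - 378·b^3 - 63·a·b^3 + 2898·b^2·c^2 + 1932·b^2·c + 322·a·b^2·c + 3024·b·c^3 + 2016·b·c^2 + 336·a·b·c^2 - 3888·c^3 - 2592·c^2 - 432·a·c^2    [distributive law]
= -12321·b·c - 7398·b - 1233·a·b + 3483·c + 3402 + 567·a + 8205·b^2·c + 4182·b^2 + 697·a·b^2 + 180·b·c^2 - 204·a·b·c - 5022·c^2 - 270·a·c - 567·b^3·c - 378·b^3 - 63·a·b^3 + 2898·b^2·c^2 + 322·a·b^2·c + 3024·b·c^3 + 336·a·b·c^2 - 3888·c^3 - 432·a·c^2    [combine like terms]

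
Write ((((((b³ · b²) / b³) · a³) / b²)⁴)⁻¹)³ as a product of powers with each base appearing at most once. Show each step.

((((((b³ · b²) / b³) · a³) / b²)⁴)⁻¹)³
= (((((b³ · b²) / b³) · a³) / b²)⁴)⁻³    [power of a power]
= ((((b³ · b²) / b³) · a³) / b²)⁻¹²    [power of a power]
= ((((b³ · b²) / b³) · a³)⁻¹²) / ((b²)⁻¹²)    [power of a quotient]
= ((((b³ · b²) / b³)⁻¹²) · ((a³)⁻¹²)) / ((b²)⁻¹²)    [power of a product]
= ((((b³ · b²)⁻¹²) / ((b³)⁻¹²)) · ((a³)⁻¹²)) / ((b²)⁻¹²)    [power of a quotient]
= (((((b³)⁻¹²) · ((b²)⁻¹²)) / ((b³)⁻¹²)) · ((a³)⁻¹²)) / ((b²)⁻¹²)    [power of a product]
= (((b⁻³⁶ · ((b²)⁻¹²)) / ((b³)⁻¹²)) · ((a³)⁻¹²)) / ((b²)⁻¹²)    [power of a power]
= (((b⁻³⁶ · b⁻²⁴) / ((b³)⁻¹²)) · ((a³)⁻¹²)) / ((b²)⁻¹²)    [power of a power]
= ((b⁻⁶⁰ / ((b³)⁻¹²)) · ((a³)⁻¹²)) / ((b²)⁻¹²)    [product of powers]
= ((b⁻⁶⁰ / b⁻³⁶) · ((a³)⁻¹²)) / ((b²)⁻¹²)    [power of a power]
= (b⁻²⁴ · ((a³)⁻¹²)) / ((b²)⁻¹²)    [quotient of powers]
= (b⁻²⁴ · a⁻³⁶) / ((b²)⁻¹²)    [power of a power]
= (b⁻²⁴ · a⁻³⁶) / b⁻²⁴    [power of a power]
= a⁻³⁶    [quotient of powers]

a⁻³⁶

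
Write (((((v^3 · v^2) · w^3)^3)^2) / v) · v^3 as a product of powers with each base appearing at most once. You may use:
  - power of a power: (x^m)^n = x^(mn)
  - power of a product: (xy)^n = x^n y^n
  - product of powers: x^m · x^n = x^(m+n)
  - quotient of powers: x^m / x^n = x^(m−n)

v^32w^18

(((((v^3 · v^2) · w^3)^3)^2) / v) · v^3
= ((((v^3 · v^2) · w^3)^6) / v) · v^3    [power of a power]
= ((((v^3 · v^2)^6) · ((w^3)^6)) / v) · v^3    [power of a product]
= (((((v^3)^6) · ((v^2)^6)) · ((w^3)^6)) / v) · v^3    [power of a product]
= (((v^18 · ((v^2)^6)) · ((w^3)^6)) / v) · v^3    [power of a power]
= (((v^18 · v^12) · ((w^3)^6)) / v) · v^3    [power of a power]
= ((v^30 · ((w^3)^6)) / v) · v^3    [product of powers]
= ((v^30 · w^18) / v) · v^3    [power of a power]
= v^32w^18    [quotient of powers; product of powers]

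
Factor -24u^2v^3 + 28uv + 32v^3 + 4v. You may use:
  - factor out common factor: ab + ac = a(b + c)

-24u^2v^3 + 28uv + 32v^3 + 4v
= 4(-6u^2v^3 + 7uv + 8v^3 + v)    [factor out 4]
= 4v(-6u^2v^2 + 7u + 8v^2 + 1)    [factor out v]

4v(-6u^2v^2 + 7u + 8v^2 + 1)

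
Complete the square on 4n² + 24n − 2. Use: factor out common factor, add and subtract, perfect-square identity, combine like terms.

4(n + 3)² − 38

4n² + 24n − 2
= 4(n² + 6n) − 2    [factor out 4 from the n-terms]
= 4(n² + 6n + 9 − 9) − 2    [add and subtract 9 inside the bracket]
= 4(n + 3)² − 36 − 2    [perfect-square identity]
= 4(n + 3)² − 38    [combine constants]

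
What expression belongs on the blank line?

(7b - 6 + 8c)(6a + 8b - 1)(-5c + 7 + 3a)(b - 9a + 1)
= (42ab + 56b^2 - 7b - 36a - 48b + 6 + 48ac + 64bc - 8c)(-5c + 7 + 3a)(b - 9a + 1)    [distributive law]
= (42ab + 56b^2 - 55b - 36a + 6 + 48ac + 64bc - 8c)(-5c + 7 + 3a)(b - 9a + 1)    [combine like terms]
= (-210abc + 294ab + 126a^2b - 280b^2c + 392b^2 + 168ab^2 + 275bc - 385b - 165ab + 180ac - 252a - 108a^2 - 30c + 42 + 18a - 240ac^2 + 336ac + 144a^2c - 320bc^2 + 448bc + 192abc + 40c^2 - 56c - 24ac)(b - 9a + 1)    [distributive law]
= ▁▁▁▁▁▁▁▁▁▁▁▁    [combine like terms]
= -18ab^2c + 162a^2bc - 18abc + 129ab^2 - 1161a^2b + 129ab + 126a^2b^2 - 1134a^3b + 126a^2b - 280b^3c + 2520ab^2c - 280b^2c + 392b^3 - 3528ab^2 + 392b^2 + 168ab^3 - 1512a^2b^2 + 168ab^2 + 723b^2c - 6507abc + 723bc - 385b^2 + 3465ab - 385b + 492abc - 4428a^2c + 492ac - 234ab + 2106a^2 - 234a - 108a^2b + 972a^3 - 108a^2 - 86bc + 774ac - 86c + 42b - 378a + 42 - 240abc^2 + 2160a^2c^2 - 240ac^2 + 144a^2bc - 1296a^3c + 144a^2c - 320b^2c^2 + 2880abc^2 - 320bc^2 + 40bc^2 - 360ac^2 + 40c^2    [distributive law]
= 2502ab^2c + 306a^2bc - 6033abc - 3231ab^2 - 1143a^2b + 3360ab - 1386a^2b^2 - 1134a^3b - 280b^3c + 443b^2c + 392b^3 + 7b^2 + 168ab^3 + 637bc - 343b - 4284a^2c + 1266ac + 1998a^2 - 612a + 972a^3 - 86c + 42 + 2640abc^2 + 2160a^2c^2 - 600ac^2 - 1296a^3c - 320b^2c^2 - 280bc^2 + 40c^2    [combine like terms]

By combine like terms:

(-18abc + 129ab + 126a^2b - 280b^2c + 392b^2 + 168ab^2 + 723bc - 385b + 492ac - 234a - 108a^2 - 86c + 42 - 240ac^2 + 144a^2c - 320bc^2 + 40c^2)(b - 9a + 1)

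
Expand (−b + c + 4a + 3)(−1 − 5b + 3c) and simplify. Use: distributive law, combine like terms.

−14b + 5b^2 − 8bc + 8c + 3c^2 − 4a − 20ab + 12ac − 3

(−b + c + 4a + 3)(−1 − 5b + 3c)
= b + 5b^2 − 3bc − c − 5bc + 3c^2 − 4a − 20ab + 12ac − 3 − 15b + 9c    [distributive law]
= −14b + 5b^2 − 8bc + 8c + 3c^2 − 4a − 20ab + 12ac − 3    [combine like terms]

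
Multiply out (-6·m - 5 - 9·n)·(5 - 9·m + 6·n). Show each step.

(-6·m - 5 - 9·n)·(5 - 9·m + 6·n)
= -30·m + 54·m^2 - 36·m·n - 25 + 45·m - 30·n - 45·n + 81·m·n - 54·n^2    [distributive law]
= 15·m + 54·m^2 + 45·m·n - 25 - 75·n - 54·n^2    [combine like terms]

15·m + 54·m^2 + 45·m·n - 25 - 75·n - 54·n^2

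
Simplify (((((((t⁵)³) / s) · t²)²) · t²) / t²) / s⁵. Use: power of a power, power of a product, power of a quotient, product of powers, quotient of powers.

s⁻⁷·t³⁴

(((((((t⁵)³) / s) · t²)²) · t²) / t²) / s⁵
= (((((((t⁵)³) / s)²) · ((t²)²)) · t²) / t²) / s⁵    [power of a product]
= (((((((t⁵)³)²) / (s²)) · ((t²)²)) · t²) / t²) / s⁵    [power of a quotient]
= ((((((t⁵)⁶) / (s²)) · ((t²)²)) · t²) / t²) / s⁵    [power of a power]
= ((((t³⁰ / (s²)) · ((t²)²)) · t²) / t²) / s⁵    [power of a power]
= ((((t³⁰ / s²) · t⁴) · t²) / t²) / s⁵    [power of a power]
= s⁻⁷·t³⁴    [quotient of powers; product of powers]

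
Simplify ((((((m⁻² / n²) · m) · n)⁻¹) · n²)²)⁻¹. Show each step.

m⁻²·n⁻⁶

((((((m⁻² / n²) · m) · n)⁻¹) · n²)²)⁻¹
= (((((m⁻² / n²) · m) · n)⁻¹) · n²)⁻²    [power of a power]
= (((((m⁻² / n²) · m) · n)⁻¹)⁻²) · ((n²)⁻²)    [power of a product]
= ((((m⁻² / n²) · m) · n)²) · ((n²)⁻²)    [power of a power]
= ((((m⁻² / n²) · m)²) · (n²)) · ((n²)⁻²)    [power of a product]
= ((((m⁻² / n²)²) · (m²)) · (n²)) · ((n²)⁻²)    [power of a product]
= (((((m⁻²)²) / ((n²)²)) · (m²)) · (n²)) · ((n²)⁻²)    [power of a quotient]
= (((m⁻⁴ / ((n²)²)) · (m²)) · (n²)) · ((n²)⁻²)    [power of a power]
= (((m⁻⁴ / n⁴) · (m²)) · (n²)) · ((n²)⁻²)    [power of a power]
= (((m⁻⁴ / n⁴) · m²) · n²) · n⁻⁴    [power of a power]
= m⁻²·n⁻⁶    [quotient of powers; product of powers]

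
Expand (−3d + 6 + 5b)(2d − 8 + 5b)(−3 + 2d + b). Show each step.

90d^2 − 12d^3 − 16bd^2 − 204d + 31bd + 45b^2d + 144 − 18b − 85b^2 + 25b^3

(−3d + 6 + 5b)(2d − 8 + 5b)(−3 + 2d + b)
= (−6d^2 + 24d − 15bd + 12d − 48 + 30b + 10bd − 40b + 25b^2)(−3 + 2d + b)    [distributive law]
= (−6d^2 + 36d − 5bd − 48 − 10b + 25b^2)(−3 + 2d + b)    [combine like terms]
= 18d^2 − 12d^3 − 6bd^2 − 108d + 72d^2 + 36bd + 15bd − 10bd^2 − 5b^2d + 144 − 96d − 48b + 30b − 20bd − 10b^2 − 75b^2 + 50b^2d + 25b^3    [distributive law]
= 90d^2 − 12d^3 − 16bd^2 − 204d + 31bd + 45b^2d + 144 − 18b − 85b^2 + 25b^3    [combine like terms]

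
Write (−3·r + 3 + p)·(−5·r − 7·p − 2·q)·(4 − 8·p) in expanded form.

60·r^2 − 120·p·r^2 + 184·p·r − 128·p^2·r + 24·q·r − 48·p·q·r − 60·r − 84·p + 140·p^2 − 24·q + 40·p·q + 56·p^3 + 16·p^2·q

(−3·r + 3 + p)·(−5·r − 7·p − 2·q)·(4 − 8·p)
= (15·r^2 + 21·p·r + 6·q·r − 15·r − 21·p − 6·q − 5·p·r − 7·p^2 − 2·p·q)·(4 − 8·p)    [distributive law]
= (15·r^2 + 16·p·r + 6·q·r − 15·r − 21·p − 6·q − 7·p^2 − 2·p·q)·(4 − 8·p)    [combine like terms]
= 60·r^2 − 120·p·r^2 + 64·p·r − 128·p^2·r + 24·q·r − 48·p·q·r − 60·r + 120·p·r − 84·p + 168·p^2 − 24·q + 48·p·q − 28·p^2 + 56·p^3 − 8·p·q + 16·p^2·q    [distributive law]
= 60·r^2 − 120·p·r^2 + 184·p·r − 128·p^2·r + 24·q·r − 48·p·q·r − 60·r − 84·p + 140·p^2 − 24·q + 40·p·q + 56·p^3 + 16·p^2·q    [combine like terms]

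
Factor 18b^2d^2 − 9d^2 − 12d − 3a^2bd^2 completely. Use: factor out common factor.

18b^2d^2 − 9d^2 − 12d − 3a^2bd^2
= 3(6b^2d^2 − 3d^2 − 4d − a^2bd^2)    [factor out 3]
= 3d(6b^2d − 3d − 4 − a^2bd)    [factor out d]

3d(6b^2d − 3d − 4 − a^2bd)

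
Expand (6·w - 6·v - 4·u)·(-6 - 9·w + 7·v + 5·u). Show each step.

(6·w - 6·v - 4·u)·(-6 - 9·w + 7·v + 5·u)
= -36·w - 54·w^2 + 42·v·w + 30·u·w + 36·v + 54·v·w - 42·v^2 - 30·u·v + 24·u + 36·u·w - 28·u·v - 20·u^2    [distributive law]
= -36·w - 54·w^2 + 96·v·w + 66·u·w + 36·v - 42·v^2 - 58·u·v + 24·u - 20·u^2    [combine like terms]

-36·w - 54·w^2 + 96·v·w + 66·u·w + 36·v - 42·v^2 - 58·u·v + 24·u - 20·u^2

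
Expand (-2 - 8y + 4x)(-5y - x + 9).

(-2 - 8y + 4x)(-5y - x + 9)
= 10y + 2x - 18 + 40y² + 8xy - 72y - 20xy - 4x² + 36x    [distributive law]
= -62y + 38x - 18 + 40y² - 12xy - 4x²    [combine like terms]

-62y + 38x - 18 + 40y² - 12xy - 4x²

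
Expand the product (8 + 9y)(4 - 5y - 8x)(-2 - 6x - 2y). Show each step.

-64 - 64x - 56y + 296xy + 98y^2 + 384x^2 + 414xy^2 + 90y^3 + 432x^2y

(8 + 9y)(4 - 5y - 8x)(-2 - 6x - 2y)
= (32 - 40y - 64x + 36y - 45y^2 - 72xy)(-2 - 6x - 2y)    [distributive law]
= (32 - 4y - 64x - 45y^2 - 72xy)(-2 - 6x - 2y)    [combine like terms]
= -64 - 192x - 64y + 8y + 24xy + 8y^2 + 128x + 384x^2 + 128xy + 90y^2 + 270xy^2 + 90y^3 + 144xy + 432x^2y + 144xy^2    [distributive law]
= -64 - 64x - 56y + 296xy + 98y^2 + 384x^2 + 414xy^2 + 90y^3 + 432x^2y    [combine like terms]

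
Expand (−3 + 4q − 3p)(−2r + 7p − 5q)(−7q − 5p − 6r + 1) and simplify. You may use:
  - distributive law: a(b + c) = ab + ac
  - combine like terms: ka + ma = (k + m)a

−140qr + 102pr − 36r² + 6r + 115pq + 84p² − 21p − 125q² + 15q + 176q²r − 260pqr + 48qr² − 201pq² − 68p²q + 140q³ + 96p²r − 36pr² + 105p³

(−3 + 4q − 3p)(−2r + 7p − 5q)(−7q − 5p − 6r + 1)
= (6r − 21p + 15q − 8qr + 28pq − 20q² + 6pr − 21p² + 15pq)(−7q − 5p − 6r + 1)    [distributive law]
= (6r − 21p + 15q − 8qr + 43pq − 20q² + 6pr − 21p²)(−7q − 5p − 6r + 1)    [combine like terms]
= −42qr − 30pr − 36r² + 6r + 147pq + 105p² + 126pr − 21p − 105q² − 75pq − 90qr + 15q + 56q²r + 40pqr + 48qr² − 8qr − 301pq² − 215p²q − 258pqr + 43pq + 140q³ + 100pq² + 120q²r − 20q² − 42pqr − 30p²r − 36pr² + 6pr + 147p²q + 105p³ + 126p²r − 21p²    [distributive law]
= −140qr + 102pr − 36r² + 6r + 115pq + 84p² − 21p − 125q² + 15q + 176q²r − 260pqr + 48qr² − 201pq² − 68p²q + 140q³ + 96p²r − 36pr² + 105p³    [combine like terms]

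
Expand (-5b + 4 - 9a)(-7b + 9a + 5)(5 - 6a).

175b^2 - 210ab^2 + 408ab - 108a^2b - 265b - 165a - 351a^2 + 100 + 486a^3

(-5b + 4 - 9a)(-7b + 9a + 5)(5 - 6a)
= (35b^2 - 45ab - 25b - 28b + 36a + 20 + 63ab - 81a^2 - 45a)(5 - 6a)    [distributive law]
= (35b^2 + 18ab - 53b - 9a + 20 - 81a^2)(5 - 6a)    [combine like terms]
= 175b^2 - 210ab^2 + 90ab - 108a^2b - 265b + 318ab - 45a + 54a^2 + 100 - 120a - 405a^2 + 486a^3    [distributive law]
= 175b^2 - 210ab^2 + 408ab - 108a^2b - 265b - 165a - 351a^2 + 100 + 486a^3    [combine like terms]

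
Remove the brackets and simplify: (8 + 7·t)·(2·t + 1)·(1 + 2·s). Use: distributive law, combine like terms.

(8 + 7·t)·(2·t + 1)·(1 + 2·s)
= (16·t + 8 + 14·t^2 + 7·t)·(1 + 2·s)    [distributive law]
= (23·t + 8 + 14·t^2)·(1 + 2·s)    [combine like terms]
= 23·t + 46·s·t + 8 + 16·s + 14·t^2 + 28·s·t^2    [distributive law]

23·t + 46·s·t + 8 + 16·s + 14·t^2 + 28·s·t^2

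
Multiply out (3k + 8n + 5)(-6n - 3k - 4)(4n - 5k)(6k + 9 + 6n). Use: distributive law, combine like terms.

(3k + 8n + 5)(-6n - 3k - 4)(4n - 5k)(6k + 9 + 6n)
= (-18kn - 9k^2 - 12k - 48n^2 - 24kn - 32n - 30n - 15k - 20)(4n - 5k)(6k + 9 + 6n)    [distributive law]
= (-42kn - 9k^2 - 27k - 48n^2 - 62n - 20)(4n - 5k)(6k + 9 + 6n)    [combine like terms]
= (-168kn^2 + 210k^2n - 36k^2n + 45k^3 - 108kn + 135k^2 - 192n^3 + 240kn^2 - 248n^2 + 310kn - 80n + 100k)(6k + 9 + 6n)    [distributive law]
= (72kn^2 + 174k^2n + 45k^3 + 202kn + 135k^2 - 192n^3 - 248n^2 - 80n + 100k)(6k + 9 + 6n)    [combine like terms]
= 432k^2n^2 + 648kn^2 + 432kn^3 + 1044k^3n + 1566k^2n + 1044k^2n^2 + 270k^4 + 405k^3 + 270k^3n + 1212k^2n + 1818kn + 1212kn^2 + 810k^3 + 1215k^2 + 810k^2n - 1152kn^3 - 1728n^3 - 1152n^4 - 1488kn^2 - 2232n^2 - 1488n^3 - 480kn - 720n - 480n^2 + 600k^2 + 900k + 600kn    [distributive law]
= 1476k^2n^2 + 372kn^2 - 720kn^3 + 1314k^3n + 3588k^2n + 270k^4 + 1215k^3 + 1938kn + 1815k^2 - 3216n^3 - 1152n^4 - 2712n^2 - 720n + 900k    [combine like terms]

1476k^2n^2 + 372kn^2 - 720kn^3 + 1314k^3n + 3588k^2n + 270k^4 + 1215k^3 + 1938kn + 1815k^2 - 3216n^3 - 1152n^4 - 2712n^2 - 720n + 900k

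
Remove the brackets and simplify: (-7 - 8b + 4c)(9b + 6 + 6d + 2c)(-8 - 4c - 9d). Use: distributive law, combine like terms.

(-7 - 8b + 4c)(9b + 6 + 6d + 2c)(-8 - 4c - 9d)
= (-63b - 42 - 42d - 14c - 72b^2 - 48b - 48bd - 16bc + 36bc + 24c + 24cd + 8c^2)(-8 - 4c - 9d)    [distributive law]
= (-111b - 42 - 42d + 10c - 72b^2 - 48bd + 20bc + 24cd + 8c^2)(-8 - 4c - 9d)    [combine like terms]
= 888b + 444bc + 999bd + 336 + 168c + 378d + 336d + 168cd + 378d^2 - 80c - 40c^2 - 90cd + 576b^2 + 288b^2c + 648b^2d + 384bd + 192bcd + 432bd^2 - 160bc - 80bc^2 - 180bcd - 192cd - 96c^2d - 216cd^2 - 64c^2 - 32c^3 - 72c^2d    [distributive law]
= 888b + 284bc + 1383bd + 336 + 88c + 714d - 114cd + 378d^2 - 104c^2 + 576b^2 + 288b^2c + 648b^2d + 12bcd + 432bd^2 - 80bc^2 - 168c^2d - 216cd^2 - 32c^3    [combine like terms]

888b + 284bc + 1383bd + 336 + 88c + 714d - 114cd + 378d^2 - 104c^2 + 576b^2 + 288b^2c + 648b^2d + 12bcd + 432bd^2 - 80bc^2 - 168c^2d - 216cd^2 - 32c^3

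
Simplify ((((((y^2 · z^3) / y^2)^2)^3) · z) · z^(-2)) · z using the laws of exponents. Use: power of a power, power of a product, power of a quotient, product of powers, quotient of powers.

z^18

((((((y^2 · z^3) / y^2)^2)^3) · z) · z^(-2)) · z
= (((((y^2 · z^3) / y^2)^6) · z) · z^(-2)) · z    [power of a power]
= (((((y^2 · z^3)^6) / ((y^2)^6)) · z) · z^(-2)) · z    [power of a quotient]
= ((((((y^2)^6) · ((z^3)^6)) / ((y^2)^6)) · z) · z^(-2)) · z    [power of a product]
= ((((y^12 · ((z^3)^6)) / ((y^2)^6)) · z) · z^(-2)) · z    [power of a power]
= ((((y^12 · z^18) / ((y^2)^6)) · z) · z^(-2)) · z    [power of a power]
= ((((y^12 · z^18) / y^12) · z) · z^(-2)) · z    [power of a power]
= z^18    [quotient of powers; product of powers]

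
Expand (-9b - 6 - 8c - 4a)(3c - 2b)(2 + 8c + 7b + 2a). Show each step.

(-9b - 6 - 8c - 4a)(3c - 2b)(2 + 8c + 7b + 2a)
= (-27bc + 18b^2 - 18c + 12b - 24c^2 + 16bc - 12ac + 8ab)(2 + 8c + 7b + 2a)    [distributive law]
= (-11bc + 18b^2 - 18c + 12b - 24c^2 - 12ac + 8ab)(2 + 8c + 7b + 2a)    [combine like terms]
= -22bc - 88bc^2 - 77b^2c - 22abc + 36b^2 + 144b^2c + 126b^3 + 36ab^2 - 36c - 144c^2 - 126bc - 36ac + 24b + 96bc + 84b^2 + 24ab - 48c^2 - 192c^3 - 168bc^2 - 48ac^2 - 24ac - 96ac^2 - 84abc - 24a^2c + 16ab + 64abc + 56ab^2 + 16a^2b    [distributive law]
= -52bc - 256bc^2 + 67b^2c - 42abc + 120b^2 + 126b^3 + 92ab^2 - 36c - 192c^2 - 60ac + 24b + 40ab - 192c^3 - 144ac^2 - 24a^2c + 16a^2b    [combine like terms]

-52bc - 256bc^2 + 67b^2c - 42abc + 120b^2 + 126b^3 + 92ab^2 - 36c - 192c^2 - 60ac + 24b + 40ab - 192c^3 - 144ac^2 - 24a^2c + 16a^2b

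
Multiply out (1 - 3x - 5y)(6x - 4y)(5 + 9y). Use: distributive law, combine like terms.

30x - 36xy - 20y + 64y^2 - 90x^2 - 162x^2y - 162xy^2 + 180y^3

(1 - 3x - 5y)(6x - 4y)(5 + 9y)
= (6x - 4y - 18x^2 + 12xy - 30xy + 20y^2)(5 + 9y)    [distributive law]
= (6x - 4y - 18x^2 - 18xy + 20y^2)(5 + 9y)    [combine like terms]
= 30x + 54xy - 20y - 36y^2 - 90x^2 - 162x^2y - 90xy - 162xy^2 + 100y^2 + 180y^3    [distributive law]
= 30x - 36xy - 20y + 64y^2 - 90x^2 - 162x^2y - 162xy^2 + 180y^3    [combine like terms]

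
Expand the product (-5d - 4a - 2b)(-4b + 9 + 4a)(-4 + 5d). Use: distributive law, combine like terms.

(-5d - 4a - 2b)(-4b + 9 + 4a)(-4 + 5d)
= (20bd - 45d - 20ad + 16ab - 36a - 16a² + 8b² - 18b - 8ab)(-4 + 5d)    [distributive law]
= (20bd - 45d - 20ad + 8ab - 36a - 16a² + 8b² - 18b)(-4 + 5d)    [combine like terms]
= -80bd + 100bd² + 180d - 225d² + 80ad - 100ad² - 32ab + 40abd + 144a - 180ad + 64a² - 80a²d - 32b² + 40b²d + 72b - 90bd    [distributive law]
= -170bd + 100bd² + 180d - 225d² - 100ad - 100ad² - 32ab + 40abd + 144a + 64a² - 80a²d - 32b² + 40b²d + 72b    [combine like terms]

-170bd + 100bd² + 180d - 225d² - 100ad - 100ad² - 32ab + 40abd + 144a + 64a² - 80a²d - 32b² + 40b²d + 72b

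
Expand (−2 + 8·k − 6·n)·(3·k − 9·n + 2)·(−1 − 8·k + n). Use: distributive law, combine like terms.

22·k − 104·k^2 + 52·k·n − 10·n − 48·n^2 + 4 − 192·k^3 + 744·k^2·n − 522·k·n^2 + 54·n^3

(−2 + 8·k − 6·n)·(3·k − 9·n + 2)·(−1 − 8·k + n)
= (−6·k + 18·n − 4 + 24·k^2 − 72·k·n + 16·k − 18·k·n + 54·n^2 − 12·n)·(−1 − 8·k + n)    [distributive law]
= (10·k + 6·n − 4 + 24·k^2 − 90·k·n + 54·n^2)·(−1 − 8·k + n)    [combine like terms]
= −10·k − 80·k^2 + 10·k·n − 6·n − 48·k·n + 6·n^2 + 4 + 32·k − 4·n − 24·k^2 − 192·k^3 + 24·k^2·n + 90·k·n + 720·k^2·n − 90·k·n^2 − 54·n^2 − 432·k·n^2 + 54·n^3    [distributive law]
= 22·k − 104·k^2 + 52·k·n − 10·n − 48·n^2 + 4 − 192·k^3 + 744·k^2·n − 522·k·n^2 + 54·n^3    [combine like terms]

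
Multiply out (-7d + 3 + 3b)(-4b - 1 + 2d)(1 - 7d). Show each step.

(-7d + 3 + 3b)(-4b - 1 + 2d)(1 - 7d)
= (28bd + 7d - 14d² - 12b - 3 + 6d - 12b² - 3b + 6bd)(1 - 7d)    [distributive law]
= (34bd + 13d - 14d² - 15b - 3 - 12b²)(1 - 7d)    [combine like terms]
= 34bd - 238bd² + 13d - 91d² - 14d² + 98d³ - 15b + 105bd - 3 + 21d - 12b² + 84b²d    [distributive law]
= 139bd - 238bd² + 34d - 105d² + 98d³ - 15b - 3 - 12b² + 84b²d    [combine like terms]

139bd - 238bd² + 34d - 105d² + 98d³ - 15b - 3 - 12b² + 84b²d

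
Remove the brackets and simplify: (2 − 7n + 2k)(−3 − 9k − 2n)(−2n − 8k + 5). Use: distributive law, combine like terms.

97n − 72k − 30 + 207kn + 102k² + 36n² − 230kn² − 436k²n − 28n³ + 144k³

(2 − 7n + 2k)(−3 − 9k − 2n)(−2n − 8k + 5)
= (−6 − 18k − 4n + 21n + 63kn + 14n² − 6k − 18k² − 4kn)(−2n − 8k + 5)    [distributive law]
= (−6 − 24k + 17n + 59kn + 14n² − 18k²)(−2n − 8k + 5)    [combine like terms]
= 12n + 48k − 30 + 48kn + 192k² − 120k − 34n² − 136kn + 85n − 118kn² − 472k²n + 295kn − 28n³ − 112kn² + 70n² + 36k²n + 144k³ − 90k²    [distributive law]
= 97n − 72k − 30 + 207kn + 102k² + 36n² − 230kn² − 436k²n − 28n³ + 144k³    [combine like terms]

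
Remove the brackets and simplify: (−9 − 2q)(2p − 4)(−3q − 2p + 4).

(−9 − 2q)(2p − 4)(−3q − 2p + 4)
= (−18p + 36 − 4pq + 8q)(−3q − 2p + 4)    [distributive law]
= 54pq + 36p^2 − 72p − 108q − 72p + 144 + 12pq^2 + 8p^2q − 16pq − 24q^2 − 16pq + 32q    [distributive law]
= 22pq + 36p^2 − 144p − 76q + 144 + 12pq^2 + 8p^2q − 24q^2    [combine like terms]

22pq + 36p^2 − 144p − 76q + 144 + 12pq^2 + 8p^2q − 24q^2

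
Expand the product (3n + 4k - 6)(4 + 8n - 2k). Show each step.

(3n + 4k - 6)(4 + 8n - 2k)
= 12n + 24n^2 - 6kn + 16k + 32kn - 8k^2 - 24 - 48n + 12k    [distributive law]
= -36n + 24n^2 + 26kn + 28k - 8k^2 - 24    [combine like terms]

-36n + 24n^2 + 26kn + 28k - 8k^2 - 24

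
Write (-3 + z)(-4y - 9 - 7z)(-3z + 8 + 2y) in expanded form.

-44yz + 150y + 24y² + 15z + 216 - 92z² - 2yz² - 8y²z + 21z³

(-3 + z)(-4y - 9 - 7z)(-3z + 8 + 2y)
= (12y + 27 + 21z - 4yz - 9z - 7z²)(-3z + 8 + 2y)    [distributive law]
= (12y + 27 + 12z - 4yz - 7z²)(-3z + 8 + 2y)    [combine like terms]
= -36yz + 96y + 24y² - 81z + 216 + 54y - 36z² + 96z + 24yz + 12yz² - 32yz - 8y²z + 21z³ - 56z² - 14yz²    [distributive law]
= -44yz + 150y + 24y² + 15z + 216 - 92z² - 2yz² - 8y²z + 21z³    [combine like terms]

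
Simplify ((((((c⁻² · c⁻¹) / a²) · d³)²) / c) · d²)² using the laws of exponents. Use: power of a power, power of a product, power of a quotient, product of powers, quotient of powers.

a⁻⁸·c⁻¹⁴·d¹⁶

((((((c⁻² · c⁻¹) / a²) · d³)²) / c) · d²)²
= ((((((c⁻² · c⁻¹) / a²) · d³)²) / c)²) · ((d²)²)    [power of a product]
= ((((((c⁻² · c⁻¹) / a²) · d³)²)²) / (c²)) · ((d²)²)    [power of a quotient]
= (((((c⁻² · c⁻¹) / a²) · d³)⁴) / (c²)) · ((d²)²)    [power of a power]
= (((((c⁻² · c⁻¹) / a²)⁴) · ((d³)⁴)) / (c²)) · ((d²)²)    [power of a product]
= (((((c⁻² · c⁻¹)⁴) / ((a²)⁴)) · ((d³)⁴)) / (c²)) · ((d²)²)    [power of a quotient]
= ((((((c⁻²)⁴) · ((c⁻¹)⁴)) / ((a²)⁴)) · ((d³)⁴)) / (c²)) · ((d²)²)    [power of a product]
= ((((c⁻⁸ · ((c⁻¹)⁴)) / ((a²)⁴)) · ((d³)⁴)) / (c²)) · ((d²)²)    [power of a power]
= ((((c⁻⁸ · c⁻⁴) / ((a²)⁴)) · ((d³)⁴)) / (c²)) · ((d²)²)    [power of a power]
= (((c⁻¹² / ((a²)⁴)) · ((d³)⁴)) / (c²)) · ((d²)²)    [product of powers]
= (((c⁻¹² / a⁸) · ((d³)⁴)) / (c²)) · ((d²)²)    [power of a power]
= (((c⁻¹² / a⁸) · d¹²) / (c²)) · ((d²)²)    [power of a power]
= (((c⁻¹² / a⁸) · d¹²) / c²) · d⁴    [power of a power]
= a⁻⁸·c⁻¹⁴·d¹⁶    [quotient of powers; product of powers]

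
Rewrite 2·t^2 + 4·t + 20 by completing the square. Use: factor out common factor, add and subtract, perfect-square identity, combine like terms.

2(t + 1)^2 + 18

2·t^2 + 4·t + 20
= 2(t^2 + 2·t) + 20    [factor out 2 from the t-terms]
= 2(t^2 + 2·t + 1 − 1) + 20    [add and subtract 1 inside the bracket]
= 2(t + 1)^2 − 2 + 20    [perfect-square identity]
= 2(t + 1)^2 + 18    [combine constants]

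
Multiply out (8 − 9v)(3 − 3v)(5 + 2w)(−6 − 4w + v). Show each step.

−720 − 768w + 1650v − 192w² + 1680vw − 1065v² + 408vw² − 966v²w + 135v³ − 216v²w² + 54v³w

(8 − 9v)(3 − 3v)(5 + 2w)(−6 − 4w + v)
= (24 − 24v − 27v + 27v²)(5 + 2w)(−6 − 4w + v)    [distributive law]
= (24 − 51v + 27v²)(5 + 2w)(−6 − 4w + v)    [combine like terms]
= (120 + 48w − 255v − 102vw + 135v² + 54v²w)(−6 − 4w + v)    [distributive law]
= −720 − 480w + 120v − 288w − 192w² + 48vw + 1530v + 1020vw − 255v² + 612vw + 408vw² − 102v²w − 810v² − 540v²w + 135v³ − 324v²w − 216v²w² + 54v³w    [distributive law]
= −720 − 768w + 1650v − 192w² + 1680vw − 1065v² + 408vw² − 966v²w + 135v³ − 216v²w² + 54v³w    [combine like terms]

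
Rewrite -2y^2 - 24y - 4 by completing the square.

-2(y + 6)^2 + 68

-2y^2 - 24y - 4
= -2(y^2 + 12y) - 4    [factor out -2 from the y-terms]
= -2(y^2 + 12y + 36 - 36) - 4    [add and subtract 36 inside the bracket]
= -2(y + 6)^2 + 72 - 4    [perfect-square identity]
= -2(y + 6)^2 + 68    [combine constants]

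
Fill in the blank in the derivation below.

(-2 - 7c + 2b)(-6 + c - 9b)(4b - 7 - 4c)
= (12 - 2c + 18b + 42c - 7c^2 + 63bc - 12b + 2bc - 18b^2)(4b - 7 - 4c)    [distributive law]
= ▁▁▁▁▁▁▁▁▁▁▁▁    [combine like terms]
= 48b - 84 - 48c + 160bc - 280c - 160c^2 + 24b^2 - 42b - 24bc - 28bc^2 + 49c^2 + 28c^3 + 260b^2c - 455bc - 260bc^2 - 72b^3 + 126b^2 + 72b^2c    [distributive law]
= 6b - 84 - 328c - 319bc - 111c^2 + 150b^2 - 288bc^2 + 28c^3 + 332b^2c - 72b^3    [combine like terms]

Applying combine like terms to the line above:

(12 + 40c + 6b - 7c^2 + 65bc - 18b^2)(4b - 7 - 4c)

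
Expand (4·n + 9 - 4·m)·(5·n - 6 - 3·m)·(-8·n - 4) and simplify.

-160·n^3 - 248·n^2 + 348·n + 256·m·n^2 + 152·m·n + 216 + 12·m - 96·m^2·n - 48·m^2

(4·n + 9 - 4·m)·(5·n - 6 - 3·m)·(-8·n - 4)
= (20·n^2 - 24·n - 12·m·n + 45·n - 54 - 27·m - 20·m·n + 24·m + 12·m^2)·(-8·n - 4)    [distributive law]
= (20·n^2 + 21·n - 32·m·n - 54 - 3·m + 12·m^2)·(-8·n - 4)    [combine like terms]
= -160·n^3 - 80·n^2 - 168·n^2 - 84·n + 256·m·n^2 + 128·m·n + 432·n + 216 + 24·m·n + 12·m - 96·m^2·n - 48·m^2    [distributive law]
= -160·n^3 - 248·n^2 + 348·n + 256·m·n^2 + 152·m·n + 216 + 12·m - 96·m^2·n - 48·m^2    [combine like terms]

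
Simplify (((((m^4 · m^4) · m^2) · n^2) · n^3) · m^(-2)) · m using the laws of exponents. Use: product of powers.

m^9n^5

(((((m^4 · m^4) · m^2) · n^2) · n^3) · m^(-2)) · m
= ((((m^8 · m^2) · n^2) · n^3) · m^(-2)) · m    [product of powers]
= (((m^10 · n^2) · n^3) · m^(-2)) · m    [product of powers]
= m^9n^5    [product of powers]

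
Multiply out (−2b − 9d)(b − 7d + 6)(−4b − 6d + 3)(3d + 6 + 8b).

−40b^3d + 384b^3 + 64b^4 − 2280b^2d^2 + 2502b^2d − 36b^2 − 3870bd^3 + 3321bd^2 + 414bd − 216b − 1134d^4 − 729d^3 + 2592d^2 − 972d

(−2b − 9d)(b − 7d + 6)(−4b − 6d + 3)(3d + 6 + 8b)
= (−2b^2 + 14bd − 12b − 9bd + 63d^2 − 54d)(−4b − 6d + 3)(3d + 6 + 8b)    [distributive law]
= (−2b^2 + 5bd − 12b + 63d^2 − 54d)(−4b − 6d + 3)(3d + 6 + 8b)    [combine like terms]
= (8b^3 + 12b^2d − 6b^2 − 20b^2d − 30bd^2 + 15bd + 48b^2 + 72bd − 36b − 252bd^2 − 378d^3 + 189d^2 + 216bd + 324d^2 − 162d)(3d + 6 + 8b)    [distributive law]
= (8b^3 − 8b^2d + 42b^2 − 282bd^2 + 303bd − 36b − 378d^3 + 513d^2 − 162d)(3d + 6 + 8b)    [combine like terms]
= 24b^3d + 48b^3 + 64b^4 − 24b^2d^2 − 48b^2d − 64b^3d + 126b^2d + 252b^2 + 336b^3 − 846bd^3 − 1692bd^2 − 2256b^2d^2 + 909bd^2 + 1818bd + 2424b^2d − 108bd − 216b − 288b^2 − 1134d^4 − 2268d^3 − 3024bd^3 + 1539d^3 + 3078d^2 + 4104bd^2 − 486d^2 − 972d − 1296bd    [distributive law]
= −40b^3d + 384b^3 + 64b^4 − 2280b^2d^2 + 2502b^2d − 36b^2 − 3870bd^3 + 3321bd^2 + 414bd − 216b − 1134d^4 − 729d^3 + 2592d^2 − 972d    [combine like terms]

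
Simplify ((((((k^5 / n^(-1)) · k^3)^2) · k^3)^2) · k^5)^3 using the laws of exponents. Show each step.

k^129·n^12

((((((k^5 / n^(-1)) · k^3)^2) · k^3)^2) · k^5)^3
= ((((((k^5 / n^(-1)) · k^3)^2) · k^3)^2)^3) · ((k^5)^3)    [power of a product]
= (((((k^5 / n^(-1)) · k^3)^2) · k^3)^6) · ((k^5)^3)    [power of a power]
= (((((k^5 / n^(-1)) · k^3)^2)^6) · ((k^3)^6)) · ((k^5)^3)    [power of a product]
= ((((k^5 / n^(-1)) · k^3)^12) · ((k^3)^6)) · ((k^5)^3)    [power of a power]
= ((((k^5 / n^(-1))^12) · ((k^3)^12)) · ((k^3)^6)) · ((k^5)^3)    [power of a product]
= (((((k^5)^12) / ((n^(-1))^12)) · ((k^3)^12)) · ((k^3)^6)) · ((k^5)^3)    [power of a quotient]
= (((k^60 / ((n^(-1))^12)) · ((k^3)^12)) · ((k^3)^6)) · ((k^5)^3)    [power of a power]
= (((k^60 / n^(-12)) · ((k^3)^12)) · ((k^3)^6)) · ((k^5)^3)    [power of a power]
= (((k^60 / n^(-12)) · k^36) · ((k^3)^6)) · ((k^5)^3)    [power of a power]
= (((k^60 / n^(-12)) · k^36) · k^18) · ((k^5)^3)    [power of a power]
= (((k^60 / n^(-12)) · k^36) · k^18) · k^15    [power of a power]
= k^129·n^12    [quotient of powers; product of powers]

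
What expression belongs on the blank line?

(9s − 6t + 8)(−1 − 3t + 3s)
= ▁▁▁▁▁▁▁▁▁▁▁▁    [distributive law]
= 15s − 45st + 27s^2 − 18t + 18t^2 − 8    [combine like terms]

After distributive law, the bracketed line is:

−9s − 27st + 27s^2 + 6t + 18t^2 − 18st − 8 − 24t + 24s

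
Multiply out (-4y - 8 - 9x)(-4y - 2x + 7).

16y^2 + 44xy + 4y - 47x - 56 + 18x^2

(-4y - 8 - 9x)(-4y - 2x + 7)
= 16y^2 + 8xy - 28y + 32y + 16x - 56 + 36xy + 18x^2 - 63x    [distributive law]
= 16y^2 + 44xy + 4y - 47x - 56 + 18x^2    [combine like terms]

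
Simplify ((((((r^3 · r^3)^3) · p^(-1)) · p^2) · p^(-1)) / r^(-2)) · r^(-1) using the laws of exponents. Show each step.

((((((r^3 · r^3)^3) · p^(-1)) · p^2) · p^(-1)) / r^(-2)) · r^(-1)
= (((((((r^3)^3) · ((r^3)^3)) · p^(-1)) · p^2) · p^(-1)) / r^(-2)) · r^(-1)    [power of a product]
= (((((r^9 · ((r^3)^3)) · p^(-1)) · p^2) · p^(-1)) / r^(-2)) · r^(-1)    [power of a power]
= (((((r^9 · r^9) · p^(-1)) · p^2) · p^(-1)) / r^(-2)) · r^(-1)    [power of a power]
= ((((r^18 · p^(-1)) · p^2) · p^(-1)) / r^(-2)) · r^(-1)    [product of powers]
= r^19    [quotient of powers; product of powers]

r^19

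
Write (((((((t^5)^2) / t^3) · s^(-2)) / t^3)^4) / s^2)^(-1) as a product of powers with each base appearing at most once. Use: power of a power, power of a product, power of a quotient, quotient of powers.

(((((((t^5)^2) / t^3) · s^(-2)) / t^3)^4) / s^2)^(-1)
= (((((((t^5)^2) / t^3) · s^(-2)) / t^3)^4)^(-1)) / ((s^2)^(-1))    [power of a quotient]
= ((((((t^5)^2) / t^3) · s^(-2)) / t^3)^(-4)) / ((s^2)^(-1))    [power of a power]
= ((((((t^5)^2) / t^3) · s^(-2))^(-4)) / ((t^3)^(-4))) / ((s^2)^(-1))    [power of a quotient]
= ((((((t^5)^2) / t^3)^(-4)) · ((s^(-2))^(-4))) / ((t^3)^(-4))) / ((s^2)^(-1))    [power of a product]
= ((((((t^5)^2)^(-4)) / ((t^3)^(-4))) · ((s^(-2))^(-4))) / ((t^3)^(-4))) / ((s^2)^(-1))    [power of a quotient]
= (((((t^5)^(-8)) / ((t^3)^(-4))) · ((s^(-2))^(-4))) / ((t^3)^(-4))) / ((s^2)^(-1))    [power of a power]
= (((t^(-40) / ((t^3)^(-4))) · ((s^(-2))^(-4))) / ((t^3)^(-4))) / ((s^2)^(-1))    [power of a power]
= (((t^(-40) / t^(-12)) · ((s^(-2))^(-4))) / ((t^3)^(-4))) / ((s^2)^(-1))    [power of a power]
= ((t^(-28) · ((s^(-2))^(-4))) / ((t^3)^(-4))) / ((s^2)^(-1))    [quotient of powers]
= ((t^(-28) · s^8) / ((t^3)^(-4))) / ((s^2)^(-1))    [power of a power]
= ((t^(-28) · s^8) / t^(-12)) / ((s^2)^(-1))    [power of a power]
= ((t^(-28) · s^8) / t^(-12)) / s^(-2)    [power of a power]
= s^10·t^(-16)    [quotient of powers]

s^10·t^(-16)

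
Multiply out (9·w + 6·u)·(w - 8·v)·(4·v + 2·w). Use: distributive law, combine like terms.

-108·v·w^2 + 18·w^3 - 288·v^2·w - 72·u·v·w + 12·u·w^2 - 192·u·v^2

(9·w + 6·u)·(w - 8·v)·(4·v + 2·w)
= (9·w^2 - 72·v·w + 6·u·w - 48·u·v)·(4·v + 2·w)    [distributive law]
= 36·v·w^2 + 18·w^3 - 288·v^2·w - 144·v·w^2 + 24·u·v·w + 12·u·w^2 - 192·u·v^2 - 96·u·v·w    [distributive law]
= -108·v·w^2 + 18·w^3 - 288·v^2·w - 72·u·v·w + 12·u·w^2 - 192·u·v^2    [combine like terms]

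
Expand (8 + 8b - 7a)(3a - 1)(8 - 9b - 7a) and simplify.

(8 + 8b - 7a)(3a - 1)(8 - 9b - 7a)
= (24a - 8 + 24ab - 8b - 21a^2 + 7a)(8 - 9b - 7a)    [distributive law]
= (31a - 8 + 24ab - 8b - 21a^2)(8 - 9b - 7a)    [combine like terms]
= 248a - 279ab - 217a^2 - 64 + 72b + 56a + 192ab - 216ab^2 - 168a^2b - 64b + 72b^2 + 56ab - 168a^2 + 189a^2b + 147a^3    [distributive law]
= 304a - 31ab - 385a^2 - 64 + 8b - 216ab^2 + 21a^2b + 72b^2 + 147a^3    [combine like terms]

304a - 31ab - 385a^2 - 64 + 8b - 216ab^2 + 21a^2b + 72b^2 + 147a^3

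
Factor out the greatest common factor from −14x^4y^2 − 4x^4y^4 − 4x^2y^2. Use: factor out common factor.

−14x^4y^2 − 4x^4y^4 − 4x^2y^2
= 2(−7x^4y^2 − 2x^4y^4 − 2x^2y^2)    [factor out 2]
= 2x^2y^2(−7x^2 − 2x^2y^2 − 2)    [factor out x^2y^2]

2x^2y^2(−7x^2 − 2x^2y^2 − 2)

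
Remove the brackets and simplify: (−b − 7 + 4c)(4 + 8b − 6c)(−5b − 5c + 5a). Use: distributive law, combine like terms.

300b² + 10bc − 300ab + 40b³ − 150b²c − 40ab² − 70bc² + 190abc + 140b + 140c − 140a − 290c² + 290ac + 120c³ − 120ac²

(−b − 7 + 4c)(4 + 8b − 6c)(−5b − 5c + 5a)
= (−4b − 8b² + 6bc − 28 − 56b + 42c + 16c + 32bc − 24c²)(−5b − 5c + 5a)    [distributive law]
= (−60b − 8b² + 38bc − 28 + 58c − 24c²)(−5b − 5c + 5a)    [combine like terms]
= 300b² + 300bc − 300ab + 40b³ + 40b²c − 40ab² − 190b²c − 190bc² + 190abc + 140b + 140c − 140a − 290bc − 290c² + 290ac + 120bc² + 120c³ − 120ac²    [distributive law]
= 300b² + 10bc − 300ab + 40b³ − 150b²c − 40ab² − 70bc² + 190abc + 140b + 140c − 140a − 290c² + 290ac + 120c³ − 120ac²    [combine like terms]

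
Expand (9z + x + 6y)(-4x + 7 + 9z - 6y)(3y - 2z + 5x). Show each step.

-21xyz + 459xz^2 - 127x^2z + 105yz - 126z^2 + 301xz + 243yz^2 - 162z^3 - 162x^2y - 20x^3 + 231xy + 35x^2 - 270xy^2 + 126y^2 - 108y^3 + 72y^2z

(9z + x + 6y)(-4x + 7 + 9z - 6y)(3y - 2z + 5x)
= (-36xz + 63z + 81z^2 - 54yz - 4x^2 + 7x + 9xz - 6xy - 24xy + 42y + 54yz - 36y^2)(3y - 2z + 5x)    [distributive law]
= (-27xz + 63z + 81z^2 - 4x^2 + 7x - 30xy + 42y - 36y^2)(3y - 2z + 5x)    [combine like terms]
= -81xyz + 54xz^2 - 135x^2z + 189yz - 126z^2 + 315xz + 243yz^2 - 162z^3 + 405xz^2 - 12x^2y + 8x^2z - 20x^3 + 21xy - 14xz + 35x^2 - 90xy^2 + 60xyz - 150x^2y + 126y^2 - 84yz + 210xy - 108y^3 + 72y^2z - 180xy^2    [distributive law]
= -21xyz + 459xz^2 - 127x^2z + 105yz - 126z^2 + 301xz + 243yz^2 - 162z^3 - 162x^2y - 20x^3 + 231xy + 35x^2 - 270xy^2 + 126y^2 - 108y^3 + 72y^2z    [combine like terms]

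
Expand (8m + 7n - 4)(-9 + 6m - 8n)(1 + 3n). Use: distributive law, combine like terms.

(8m + 7n - 4)(-9 + 6m - 8n)(1 + 3n)
= (-72m + 48m² - 64mn - 63n + 42mn - 56n² + 36 - 24m + 32n)(1 + 3n)    [distributive law]
= (-96m + 48m² - 22mn - 31n - 56n² + 36)(1 + 3n)    [combine like terms]
= -96m - 288mn + 48m² + 144m²n - 22mn - 66mn² - 31n - 93n² - 56n² - 168n³ + 36 + 108n    [distributive law]
= -96m - 310mn + 48m² + 144m²n - 66mn² + 77n - 149n² - 168n³ + 36    [combine like terms]

-96m - 310mn + 48m² + 144m²n - 66mn² + 77n - 149n² - 168n³ + 36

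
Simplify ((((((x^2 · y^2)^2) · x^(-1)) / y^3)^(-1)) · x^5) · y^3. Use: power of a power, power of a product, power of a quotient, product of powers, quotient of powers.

((((((x^2 · y^2)^2) · x^(-1)) / y^3)^(-1)) · x^5) · y^3
= ((((((x^2 · y^2)^2) · x^(-1))^(-1)) / ((y^3)^(-1))) · x^5) · y^3    [power of a quotient]
= ((((((x^2 · y^2)^2)^(-1)) · ((x^(-1))^(-1))) / ((y^3)^(-1))) · x^5) · y^3    [power of a product]
= (((((x^2 · y^2)^(-2)) · ((x^(-1))^(-1))) / ((y^3)^(-1))) · x^5) · y^3    [power of a power]
= ((((((x^2)^(-2)) · ((y^2)^(-2))) · ((x^(-1))^(-1))) / ((y^3)^(-1))) · x^5) · y^3    [power of a product]
= ((((x^(-4) · ((y^2)^(-2))) · ((x^(-1))^(-1))) / ((y^3)^(-1))) · x^5) · y^3    [power of a power]
= ((((x^(-4) · y^(-4)) · ((x^(-1))^(-1))) / ((y^3)^(-1))) · x^5) · y^3    [power of a power]
= ((((x^(-4) · y^(-4)) · x) / ((y^3)^(-1))) · x^5) · y^3    [power of a power]
= ((((x^(-4) · y^(-4)) · x) / y^(-3)) · x^5) · y^3    [power of a power]
= x^2y^2    [quotient of powers; product of powers]

x^2y^2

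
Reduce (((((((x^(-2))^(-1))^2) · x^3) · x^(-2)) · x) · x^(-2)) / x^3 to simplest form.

x

(((((((x^(-2))^(-1))^2) · x^3) · x^(-2)) · x) · x^(-2)) / x^3
= ((((((x^(-2))^(-2)) · x^3) · x^(-2)) · x) · x^(-2)) / x^3    [power of a power]
= ((((x^4 · x^3) · x^(-2)) · x) · x^(-2)) / x^3    [power of a power]
= (((x^7 · x^(-2)) · x) · x^(-2)) / x^3    [product of powers]
= ((x^5 · x) · x^(-2)) / x^3    [product of powers]
= (x^6 · x^(-2)) / x^3    [product of powers]
= x^4 / x^3    [product of powers]
= x    [quotient of powers]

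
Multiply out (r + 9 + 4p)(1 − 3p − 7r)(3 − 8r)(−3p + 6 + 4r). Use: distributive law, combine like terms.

(r + 9 + 4p)(1 − 3p − 7r)(3 − 8r)(−3p + 6 + 4r)
= (r − 3pr − 7r^2 + 9 − 27p − 63r + 4p − 12p^2 − 28pr)(3 − 8r)(−3p + 6 + 4r)    [distributive law]
= (−62r − 31pr − 7r^2 + 9 − 23p − 12p^2)(3 − 8r)(−3p + 6 + 4r)    [combine like terms]
= (−186r + 496r^2 − 93pr + 248pr^2 − 21r^2 + 56r^3 + 27 − 72r − 69p + 184pr − 36p^2 + 96p^2r)(−3p + 6 + 4r)    [distributive law]
= (−258r + 475r^2 + 91pr + 248pr^2 + 56r^3 + 27 − 69p − 36p^2 + 96p^2r)(−3p + 6 + 4r)    [combine like terms]
= 774pr − 1548r − 1032r^2 − 1425pr^2 + 2850r^2 + 1900r^3 − 273p^2r + 546pr + 364pr^2 − 744p^2r^2 + 1488pr^2 + 992pr^3 − 168pr^3 + 336r^3 + 224r^4 − 81p + 162 + 108r + 207p^2 − 414p − 276pr + 108p^3 − 216p^2 − 144p^2r − 288p^3r + 576p^2r + 384p^2r^2    [distributive law]
= 1044pr − 1440r + 1818r^2 + 427pr^2 + 2236r^3 + 159p^2r − 360p^2r^2 + 824pr^3 + 224r^4 − 495p + 162 − 9p^2 + 108p^3 − 288p^3r    [combine like terms]

1044pr − 1440r + 1818r^2 + 427pr^2 + 2236r^3 + 159p^2r − 360p^2r^2 + 824pr^3 + 224r^4 − 495p + 162 − 9p^2 + 108p^3 − 288p^3r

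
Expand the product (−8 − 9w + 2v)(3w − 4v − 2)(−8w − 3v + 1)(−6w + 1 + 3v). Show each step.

(−8 − 9w + 2v)(3w − 4v − 2)(−8w − 3v + 1)(−6w + 1 + 3v)
= (−24w + 32v + 16 − 27w^2 + 36vw + 18w + 6vw − 8v^2 − 4v)(−8w − 3v + 1)(−6w + 1 + 3v)    [distributive law]
= (−6w + 28v + 16 − 27w^2 + 42vw − 8v^2)(−8w − 3v + 1)(−6w + 1 + 3v)    [combine like terms]
= (48w^2 + 18vw − 6w − 224vw − 84v^2 + 28v − 128w − 48v + 16 + 216w^3 + 81vw^2 − 27w^2 − 336vw^2 − 126v^2w + 42vw + 64v^2w + 24v^3 − 8v^2)(−6w + 1 + 3v)    [distributive law]
= (21w^2 − 164vw − 134w − 92v^2 − 20v + 16 + 216w^3 − 255vw^2 − 62v^2w + 24v^3)(−6w + 1 + 3v)    [combine like terms]
= −126w^3 + 21w^2 + 63vw^2 + 984vw^2 − 164vw − 492v^2w + 804w^2 − 134w − 402vw + 552v^2w − 92v^2 − 276v^3 + 120vw − 20v − 60v^2 − 96w + 16 + 48v − 1296w^4 + 216w^3 + 648vw^3 + 1530vw^3 − 255vw^2 − 765v^2w^2 + 372v^2w^2 − 62v^2w − 186v^3w − 144v^3w + 24v^3 + 72v^4    [distributive law]
= 90w^3 + 825w^2 + 792vw^2 − 446vw − 2v^2w − 230w − 152v^2 − 252v^3 + 28v + 16 − 1296w^4 + 2178vw^3 − 393v^2w^2 − 330v^3w + 72v^4    [combine like terms]

90w^3 + 825w^2 + 792vw^2 − 446vw − 2v^2w − 230w − 152v^2 − 252v^3 + 28v + 16 − 1296w^4 + 2178vw^3 − 393v^2w^2 − 330v^3w + 72v^4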